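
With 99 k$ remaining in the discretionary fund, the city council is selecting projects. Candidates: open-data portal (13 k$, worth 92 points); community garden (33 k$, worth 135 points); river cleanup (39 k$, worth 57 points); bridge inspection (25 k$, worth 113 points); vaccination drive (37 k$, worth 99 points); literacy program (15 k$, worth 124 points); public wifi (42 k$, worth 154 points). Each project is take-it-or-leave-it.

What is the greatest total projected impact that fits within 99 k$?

483

Density check — literacy program 8.27, open-data portal 7.08, bridge inspection 4.52, community garden 4.09 are the best per k$.
A density-first pass picks open-data portal + community garden + bridge inspection + literacy program — 464 at 86 k$.
Replace community garden with public wifi: the trade gains 19 net, giving 483 at 95 k$.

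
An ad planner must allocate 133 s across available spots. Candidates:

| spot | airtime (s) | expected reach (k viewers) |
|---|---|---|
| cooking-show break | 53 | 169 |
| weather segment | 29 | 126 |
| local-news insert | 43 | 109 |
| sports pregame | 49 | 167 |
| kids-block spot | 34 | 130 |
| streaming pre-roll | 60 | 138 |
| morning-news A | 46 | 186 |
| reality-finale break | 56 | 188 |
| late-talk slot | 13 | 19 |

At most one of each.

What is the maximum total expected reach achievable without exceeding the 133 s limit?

500

Density check — weather segment 4.34, morning-news A 4.04, kids-block spot 3.82, sports pregame 3.41 are the best per s.
Filling by ratio: weather segment + kids-block spot + morning-news A + late-talk slot for 461, with 11 s left unused.
Replace kids-block spot and late-talk slot with reality-finale break: the trade gains 39 net, giving 500 at 131 s.
No other feasible combination exceeds 500.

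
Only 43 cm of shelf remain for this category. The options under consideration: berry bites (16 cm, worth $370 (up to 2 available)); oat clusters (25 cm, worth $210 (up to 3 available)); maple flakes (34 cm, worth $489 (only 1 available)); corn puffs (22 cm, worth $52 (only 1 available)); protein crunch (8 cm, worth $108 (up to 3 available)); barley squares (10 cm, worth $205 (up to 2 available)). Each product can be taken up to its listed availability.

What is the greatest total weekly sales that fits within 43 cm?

945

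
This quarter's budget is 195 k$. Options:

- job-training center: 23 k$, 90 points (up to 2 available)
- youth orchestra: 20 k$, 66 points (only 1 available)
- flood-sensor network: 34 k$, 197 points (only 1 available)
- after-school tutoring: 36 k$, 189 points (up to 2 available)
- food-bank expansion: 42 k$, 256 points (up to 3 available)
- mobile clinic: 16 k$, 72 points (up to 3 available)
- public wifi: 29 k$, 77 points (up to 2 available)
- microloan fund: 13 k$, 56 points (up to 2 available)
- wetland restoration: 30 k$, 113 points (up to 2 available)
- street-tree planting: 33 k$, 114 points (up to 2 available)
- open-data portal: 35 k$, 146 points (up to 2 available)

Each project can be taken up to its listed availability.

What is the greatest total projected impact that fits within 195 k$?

1111

Filling by ratio: flood-sensor network + 3×food-bank expansion + 2×mobile clinic for 1109, with 3 k$ left unused.
The 32 k$ tied up in 2×mobile clinic is better spent on open-data portal — total rises to 1111 (195 k$).
Nothing else within 195 k$ beats 1111.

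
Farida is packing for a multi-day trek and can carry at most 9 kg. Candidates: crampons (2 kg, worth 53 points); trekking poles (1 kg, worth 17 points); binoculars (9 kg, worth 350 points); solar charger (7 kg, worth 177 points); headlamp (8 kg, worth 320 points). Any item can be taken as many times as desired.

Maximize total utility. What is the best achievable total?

350

Density check — headlamp 40.00, binoculars 38.89, crampons 26.50 are the best per kg.
Taking the top-ratio items first gives trekking poles + headlamp for 337 (9 kg).
Dropping trekking poles and headlamp frees 9 kg; slotting in binoculars (9 kg) lifts the total to 350 at 9 kg.
Nothing else within 9 kg beats 350.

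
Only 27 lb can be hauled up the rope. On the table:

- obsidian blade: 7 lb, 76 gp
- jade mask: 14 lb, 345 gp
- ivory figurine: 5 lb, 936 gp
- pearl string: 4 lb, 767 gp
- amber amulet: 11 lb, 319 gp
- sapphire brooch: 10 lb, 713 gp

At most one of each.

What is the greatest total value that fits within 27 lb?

2492

Best packing: obsidian blade + ivory figurine + pearl string + sapphire brooch — 26 lb, 2492 total.
The closest alternative, ivory figurine + pearl string + sapphire brooch, reaches only 2416.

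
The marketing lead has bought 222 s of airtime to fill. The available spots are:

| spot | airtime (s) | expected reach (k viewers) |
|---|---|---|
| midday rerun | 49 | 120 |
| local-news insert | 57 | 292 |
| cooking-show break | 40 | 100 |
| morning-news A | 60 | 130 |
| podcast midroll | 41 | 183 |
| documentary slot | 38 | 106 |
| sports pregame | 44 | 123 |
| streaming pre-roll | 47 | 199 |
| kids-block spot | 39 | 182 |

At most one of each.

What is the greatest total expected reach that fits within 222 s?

Taking local-news insert + podcast midroll + documentary slot + streaming pre-roll + kids-block spot: 222 s used, 962 in expected reach.
That's the maximum — no swap from here does better than 962.

962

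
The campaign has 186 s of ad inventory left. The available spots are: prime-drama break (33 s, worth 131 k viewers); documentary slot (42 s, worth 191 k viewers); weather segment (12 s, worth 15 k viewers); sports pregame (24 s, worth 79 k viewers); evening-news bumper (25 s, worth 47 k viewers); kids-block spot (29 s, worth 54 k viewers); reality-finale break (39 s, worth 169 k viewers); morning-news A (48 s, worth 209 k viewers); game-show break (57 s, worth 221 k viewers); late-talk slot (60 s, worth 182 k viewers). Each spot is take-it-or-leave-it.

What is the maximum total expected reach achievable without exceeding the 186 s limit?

Greedy by ratio would take prime-drama break + documentary slot + sports pregame + reality-finale break + morning-news A: 186 s used, total 779.
Dropping prime-drama break and sports pregame frees 57 s; slotting in game-show break (57 s) lifts the total to 790 at 186 s.
An exhaustive check of the 1024 subsets confirms 790.

790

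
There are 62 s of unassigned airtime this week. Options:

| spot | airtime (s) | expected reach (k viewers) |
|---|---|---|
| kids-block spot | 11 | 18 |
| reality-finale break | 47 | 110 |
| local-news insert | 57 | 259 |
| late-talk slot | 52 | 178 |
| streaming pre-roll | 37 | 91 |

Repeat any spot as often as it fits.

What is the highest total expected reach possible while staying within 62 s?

Density check — local-news insert 4.54, late-talk slot 3.42, streaming pre-roll 2.46 are the best per s.
Taking local-news insert: 57 s used, 259 in expected reach.
The spare 5 s is too small for any remaining spot, and no exchange beats 259.

259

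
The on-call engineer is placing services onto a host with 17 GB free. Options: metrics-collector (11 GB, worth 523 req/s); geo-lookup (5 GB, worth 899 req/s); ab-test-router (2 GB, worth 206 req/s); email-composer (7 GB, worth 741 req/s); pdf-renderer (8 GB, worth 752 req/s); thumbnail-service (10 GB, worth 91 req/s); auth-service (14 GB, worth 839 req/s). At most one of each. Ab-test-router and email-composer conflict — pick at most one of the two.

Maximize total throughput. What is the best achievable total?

Geo-lookup + ab-test-router + pdf-renderer uses 15 of the 17 GB and totals 1857.

1857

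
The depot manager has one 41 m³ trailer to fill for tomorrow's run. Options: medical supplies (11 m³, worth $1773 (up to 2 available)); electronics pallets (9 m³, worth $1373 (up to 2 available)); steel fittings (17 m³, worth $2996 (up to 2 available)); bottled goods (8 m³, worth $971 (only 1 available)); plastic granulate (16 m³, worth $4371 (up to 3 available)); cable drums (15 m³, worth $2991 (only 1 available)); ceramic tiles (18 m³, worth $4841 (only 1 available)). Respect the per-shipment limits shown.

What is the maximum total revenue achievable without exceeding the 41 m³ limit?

10115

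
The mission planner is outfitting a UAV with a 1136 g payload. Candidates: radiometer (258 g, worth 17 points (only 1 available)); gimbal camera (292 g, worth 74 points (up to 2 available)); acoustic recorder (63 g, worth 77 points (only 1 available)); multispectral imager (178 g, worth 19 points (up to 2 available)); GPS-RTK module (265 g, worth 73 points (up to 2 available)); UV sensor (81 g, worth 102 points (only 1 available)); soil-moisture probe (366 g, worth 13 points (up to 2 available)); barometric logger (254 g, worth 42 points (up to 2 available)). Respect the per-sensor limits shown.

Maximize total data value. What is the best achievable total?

400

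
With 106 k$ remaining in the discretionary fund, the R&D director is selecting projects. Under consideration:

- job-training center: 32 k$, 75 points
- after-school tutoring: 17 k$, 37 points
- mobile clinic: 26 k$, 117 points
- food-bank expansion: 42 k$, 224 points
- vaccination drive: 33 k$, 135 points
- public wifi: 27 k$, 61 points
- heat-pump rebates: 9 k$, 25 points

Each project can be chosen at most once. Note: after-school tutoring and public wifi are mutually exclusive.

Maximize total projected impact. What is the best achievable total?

Ranking by ratio (projected impact/k$): food-bank expansion 5.33, mobile clinic 4.50, vaccination drive 4.09, heat-pump rebates 2.78.
Best packing: mobile clinic + food-bank expansion + vaccination drive — 101 k$, 476 total.
That's the maximum — no feasible swap from here does better than 476.

476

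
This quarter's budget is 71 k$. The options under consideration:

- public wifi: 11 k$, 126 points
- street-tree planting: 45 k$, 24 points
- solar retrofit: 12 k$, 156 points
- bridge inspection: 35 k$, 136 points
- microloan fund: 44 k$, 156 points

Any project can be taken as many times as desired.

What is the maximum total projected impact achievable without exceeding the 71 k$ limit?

906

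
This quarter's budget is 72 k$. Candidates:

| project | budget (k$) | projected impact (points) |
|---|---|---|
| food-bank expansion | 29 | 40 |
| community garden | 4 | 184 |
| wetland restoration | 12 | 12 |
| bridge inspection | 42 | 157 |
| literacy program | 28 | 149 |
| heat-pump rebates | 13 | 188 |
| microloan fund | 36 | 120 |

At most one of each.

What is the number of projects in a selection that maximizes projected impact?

4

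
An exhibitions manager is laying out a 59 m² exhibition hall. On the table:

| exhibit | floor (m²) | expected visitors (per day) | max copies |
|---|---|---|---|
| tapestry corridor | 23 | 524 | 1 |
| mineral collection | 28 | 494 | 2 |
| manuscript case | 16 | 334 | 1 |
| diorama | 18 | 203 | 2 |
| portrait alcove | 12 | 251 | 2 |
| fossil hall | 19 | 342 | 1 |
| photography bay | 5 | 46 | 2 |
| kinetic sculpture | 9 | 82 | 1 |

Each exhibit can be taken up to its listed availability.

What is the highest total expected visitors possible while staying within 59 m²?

A density-first pass picks tapestry corridor + 2×portrait alcove + 2×photography bay — 1118 at 57 m².
The 34 m² tied up in 2×portrait alcove and 2×photography bay is better spent on manuscript case + fossil hall — total rises to 1200 (58 m²).
No other feasible combination exceeds 1200.

1200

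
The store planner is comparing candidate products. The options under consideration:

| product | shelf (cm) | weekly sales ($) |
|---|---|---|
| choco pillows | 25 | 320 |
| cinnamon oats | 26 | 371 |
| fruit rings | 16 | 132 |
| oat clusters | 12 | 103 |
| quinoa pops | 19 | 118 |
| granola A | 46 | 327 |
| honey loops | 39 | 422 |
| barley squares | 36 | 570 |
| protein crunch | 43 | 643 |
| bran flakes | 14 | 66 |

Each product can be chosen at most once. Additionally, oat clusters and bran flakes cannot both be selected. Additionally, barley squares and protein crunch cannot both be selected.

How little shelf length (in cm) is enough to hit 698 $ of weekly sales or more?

Minimise cm subject to total weekly sales ≥ 698.
Taking fruit rings + barley squares gives 702 (≥ 698) for 52 cm.
No combination under 52 cm hits 698.

52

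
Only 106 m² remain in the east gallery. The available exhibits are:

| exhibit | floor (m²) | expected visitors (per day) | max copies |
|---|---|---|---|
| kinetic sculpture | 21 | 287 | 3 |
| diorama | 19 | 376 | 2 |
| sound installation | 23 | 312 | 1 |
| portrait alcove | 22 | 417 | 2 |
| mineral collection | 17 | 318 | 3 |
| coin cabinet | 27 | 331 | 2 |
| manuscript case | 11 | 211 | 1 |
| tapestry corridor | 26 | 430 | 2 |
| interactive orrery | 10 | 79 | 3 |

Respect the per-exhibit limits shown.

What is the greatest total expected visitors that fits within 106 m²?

2016

Filling by ratio: 2×diorama + 2×portrait alcove + manuscript case + interactive orrery for 1876, with 3 m² left unused.
Replace portrait alcove and interactive orrery with 2×mineral collection: the trade gains 140 net, giving 2016 at 105 m².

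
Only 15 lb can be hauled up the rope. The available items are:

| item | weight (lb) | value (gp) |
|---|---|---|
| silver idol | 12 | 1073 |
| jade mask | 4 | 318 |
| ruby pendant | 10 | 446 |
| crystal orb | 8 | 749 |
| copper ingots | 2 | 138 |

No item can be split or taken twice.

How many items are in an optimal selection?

2

Best achievable value is 1211.
silver idol + copper ingots hits 1211 at 14 lb.
Any selection reaching 1211 contains exactly 2 items.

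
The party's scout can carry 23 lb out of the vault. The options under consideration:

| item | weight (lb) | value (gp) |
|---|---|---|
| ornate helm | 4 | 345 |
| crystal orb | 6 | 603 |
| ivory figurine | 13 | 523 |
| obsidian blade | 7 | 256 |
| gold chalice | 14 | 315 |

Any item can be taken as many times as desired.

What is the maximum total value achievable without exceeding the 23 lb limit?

By value per lb: crystal orb 100.50, ornate helm 86.25, ivory figurine 40.23 lead.
Ornate helm + 3×crystal orb uses 22 of the 23 lb and totals 2154.
That's the maximum — no swap from here does better than 2154.

2154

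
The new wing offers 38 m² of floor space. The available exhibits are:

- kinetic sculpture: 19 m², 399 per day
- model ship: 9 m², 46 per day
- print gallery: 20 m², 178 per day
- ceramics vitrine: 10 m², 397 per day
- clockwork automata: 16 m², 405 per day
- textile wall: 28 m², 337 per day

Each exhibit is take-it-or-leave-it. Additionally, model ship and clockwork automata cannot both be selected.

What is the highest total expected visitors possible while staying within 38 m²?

842

Kinetic sculpture + model ship + ceramics vitrine uses 38 of the 38 m² and totals 842.
Runner-up kinetic sculpture + clockwork automata tops out at 804.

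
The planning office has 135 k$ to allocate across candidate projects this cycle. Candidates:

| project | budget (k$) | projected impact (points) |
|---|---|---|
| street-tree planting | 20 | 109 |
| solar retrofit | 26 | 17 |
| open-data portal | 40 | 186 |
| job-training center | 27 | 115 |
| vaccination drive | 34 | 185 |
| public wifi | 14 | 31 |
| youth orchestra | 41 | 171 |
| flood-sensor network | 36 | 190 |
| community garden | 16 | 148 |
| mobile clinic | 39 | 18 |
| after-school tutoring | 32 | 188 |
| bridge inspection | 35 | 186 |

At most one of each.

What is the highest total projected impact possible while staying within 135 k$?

Filling by ratio: street-tree planting + job-training center + vaccination drive + community garden + after-school tutoring for 745, with 6 k$ left unused.
Dropping vaccination drive frees 34 k$; slotting in flood-sensor network (36 k$) lifts the total to 750 at 131 k$.

750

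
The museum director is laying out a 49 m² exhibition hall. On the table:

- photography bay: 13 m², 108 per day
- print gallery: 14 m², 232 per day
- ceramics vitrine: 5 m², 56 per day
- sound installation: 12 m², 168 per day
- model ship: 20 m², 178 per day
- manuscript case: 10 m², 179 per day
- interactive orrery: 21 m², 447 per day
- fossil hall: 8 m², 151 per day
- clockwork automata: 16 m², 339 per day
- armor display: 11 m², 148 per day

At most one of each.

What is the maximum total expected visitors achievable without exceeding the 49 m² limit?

A density-first pass picks interactive orrery + fossil hall + clockwork automata — 937 at 45 m².
Replace fossil hall with manuscript case: the trade gains 28 net, giving 965 at 47 m².
That's the maximum — no swap from here does better than 965.

965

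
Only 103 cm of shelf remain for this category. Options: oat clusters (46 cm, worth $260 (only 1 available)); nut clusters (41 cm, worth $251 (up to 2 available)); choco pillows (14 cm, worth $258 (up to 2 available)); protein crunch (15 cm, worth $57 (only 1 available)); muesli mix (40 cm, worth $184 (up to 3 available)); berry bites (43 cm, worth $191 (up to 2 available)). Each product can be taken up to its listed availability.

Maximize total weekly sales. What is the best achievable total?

Filling by ratio: nut clusters + 2×choco pillows + protein crunch for 824, with 19 cm left unused.
The 41 cm tied up in nut clusters is better spent on oat clusters — total rises to 833 (89 cm).
The spare 14 cm is too small for any remaining product, and no exchange beats 833.

833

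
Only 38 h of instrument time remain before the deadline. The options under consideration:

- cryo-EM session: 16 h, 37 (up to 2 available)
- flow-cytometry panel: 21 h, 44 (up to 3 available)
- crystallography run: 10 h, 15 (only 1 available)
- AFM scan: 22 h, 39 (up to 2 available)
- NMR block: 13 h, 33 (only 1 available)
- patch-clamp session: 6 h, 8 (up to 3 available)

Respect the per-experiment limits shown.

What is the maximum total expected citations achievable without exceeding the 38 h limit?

82

Greedy by ratio would take cryo-EM session + NMR block + patch-clamp session: 35 h used, total 78.
The 13 h tied up in NMR block is better spent on cryo-EM session — total rises to 82 (38 h).
No other feasible combination exceeds 82.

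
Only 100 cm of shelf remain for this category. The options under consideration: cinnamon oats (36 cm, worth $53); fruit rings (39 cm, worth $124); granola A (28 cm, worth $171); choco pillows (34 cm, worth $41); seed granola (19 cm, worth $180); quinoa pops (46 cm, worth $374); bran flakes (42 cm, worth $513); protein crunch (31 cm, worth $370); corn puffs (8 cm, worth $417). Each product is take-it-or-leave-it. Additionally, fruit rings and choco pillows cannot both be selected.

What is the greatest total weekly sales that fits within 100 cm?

Density check — corn puffs 52.12, bran flakes 12.21, protein crunch 11.94, seed granola 9.47 are the best per cm.
Seed granola + bran flakes + protein crunch + corn puffs uses 100 of the 100 cm and totals 1480.
No other feasible combination exceeds 1480.

1480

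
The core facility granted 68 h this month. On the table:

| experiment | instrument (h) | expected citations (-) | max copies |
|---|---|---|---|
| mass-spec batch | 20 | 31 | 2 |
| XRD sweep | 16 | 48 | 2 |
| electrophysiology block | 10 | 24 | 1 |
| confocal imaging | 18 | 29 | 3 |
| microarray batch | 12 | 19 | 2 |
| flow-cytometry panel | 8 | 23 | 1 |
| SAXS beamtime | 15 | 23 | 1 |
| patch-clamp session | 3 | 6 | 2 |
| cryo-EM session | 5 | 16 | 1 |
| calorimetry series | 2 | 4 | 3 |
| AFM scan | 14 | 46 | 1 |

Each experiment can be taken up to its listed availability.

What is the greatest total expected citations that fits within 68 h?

Taking the top-ratio experiments first gives 2×XRD sweep + flow-cytometry panel + 2×patch-clamp session + cryo-EM session + calorimetry series + AFM scan for 197 (67 h).
Dropping patch-clamp session frees 3 h; slotting in 2×calorimetry series (4 h) lifts the total to 199 at 68 h.
That's the maximum — no swap from here does better than 199.

199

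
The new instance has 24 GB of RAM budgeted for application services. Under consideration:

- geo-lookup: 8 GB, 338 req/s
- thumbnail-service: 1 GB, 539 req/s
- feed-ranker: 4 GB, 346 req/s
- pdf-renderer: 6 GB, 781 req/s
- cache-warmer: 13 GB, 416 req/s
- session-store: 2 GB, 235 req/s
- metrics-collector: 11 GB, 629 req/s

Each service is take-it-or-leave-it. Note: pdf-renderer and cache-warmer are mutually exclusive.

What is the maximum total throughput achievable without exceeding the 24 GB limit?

Ranking by ratio (throughput/GB): thumbnail-service 539.00, pdf-renderer 130.17, session-store 117.50.
Thumbnail-service + feed-ranker + pdf-renderer + session-store + metrics-collector uses 24 of the 24 GB and totals 2530.
Runner-up thumbnail-service + feed-ranker + pdf-renderer + metrics-collector tops out at 2295.

2530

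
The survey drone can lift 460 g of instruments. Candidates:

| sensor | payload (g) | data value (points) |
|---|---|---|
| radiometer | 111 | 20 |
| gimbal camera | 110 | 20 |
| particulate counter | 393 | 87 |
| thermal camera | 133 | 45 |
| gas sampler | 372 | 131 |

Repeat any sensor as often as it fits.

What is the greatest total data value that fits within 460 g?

Taking the top-ratio sensors first gives gas sampler for 131 (372 g).
The 372 g tied up in gas sampler is better spent on 3×thermal camera — total rises to 135 (399 g).
The spare 61 g is too small for any remaining sensor, and no exchange beats 135.

135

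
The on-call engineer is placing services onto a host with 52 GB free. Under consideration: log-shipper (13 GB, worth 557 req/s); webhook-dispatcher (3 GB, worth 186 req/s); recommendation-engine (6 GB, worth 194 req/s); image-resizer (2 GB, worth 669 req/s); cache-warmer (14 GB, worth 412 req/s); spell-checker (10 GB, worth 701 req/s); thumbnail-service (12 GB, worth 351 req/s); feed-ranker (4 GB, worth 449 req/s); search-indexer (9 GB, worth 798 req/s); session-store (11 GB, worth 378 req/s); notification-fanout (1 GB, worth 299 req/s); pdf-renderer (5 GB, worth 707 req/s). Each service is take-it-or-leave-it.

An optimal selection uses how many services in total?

Best achievable throughput is 4381.
For example webhook-dispatcher + recommendation-engine + image-resizer + spell-checker + feed-ranker + search-indexer + session-store + notification-fanout + pdf-renderer achieves it, using 51 GB.
All optima have 9 services.

9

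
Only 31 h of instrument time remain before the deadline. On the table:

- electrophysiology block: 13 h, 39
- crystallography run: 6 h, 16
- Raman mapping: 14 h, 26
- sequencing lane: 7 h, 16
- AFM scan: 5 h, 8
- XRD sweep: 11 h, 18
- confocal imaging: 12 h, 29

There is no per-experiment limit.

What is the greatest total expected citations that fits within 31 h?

87

Density check — electrophysiology block 3.00, crystallography run 2.67, confocal imaging 2.42 are the best per h.
A density-first pass picks 2×electrophysiology block + AFM scan — 86 at 31 h.
Dropping electrophysiology block and AFM scan frees 18 h; slotting in 3×crystallography run (18 h) lifts the total to 87 at 31 h.
Every other selection either busts 31 h or fails to beat 87.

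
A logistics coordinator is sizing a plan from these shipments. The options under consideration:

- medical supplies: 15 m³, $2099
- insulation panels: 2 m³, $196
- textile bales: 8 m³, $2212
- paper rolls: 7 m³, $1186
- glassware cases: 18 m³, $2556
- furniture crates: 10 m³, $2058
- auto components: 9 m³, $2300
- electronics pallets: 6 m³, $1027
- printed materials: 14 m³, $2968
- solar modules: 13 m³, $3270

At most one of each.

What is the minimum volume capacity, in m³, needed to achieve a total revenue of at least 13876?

61

Minimise m³ subject to total revenue ≥ 13876.
textile bales + paper rolls + furniture crates + auto components + printed materials + solar modules reaches 13994 using 61 m³.
No combination under 61 m³ hits 13876.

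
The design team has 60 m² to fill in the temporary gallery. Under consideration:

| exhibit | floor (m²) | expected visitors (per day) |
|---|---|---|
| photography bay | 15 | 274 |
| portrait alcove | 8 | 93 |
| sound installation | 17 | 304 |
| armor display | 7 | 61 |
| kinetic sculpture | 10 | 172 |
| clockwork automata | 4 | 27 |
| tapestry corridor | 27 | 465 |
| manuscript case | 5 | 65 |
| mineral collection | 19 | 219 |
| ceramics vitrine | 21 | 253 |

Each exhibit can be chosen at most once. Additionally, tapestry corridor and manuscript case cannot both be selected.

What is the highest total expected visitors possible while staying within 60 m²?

Best packing: photography bay + sound installation + tapestry corridor — 59 m², 1043 total.
The spare 1 m² is too small for any remaining exhibit, and no feasible exchange beats 1043.

1043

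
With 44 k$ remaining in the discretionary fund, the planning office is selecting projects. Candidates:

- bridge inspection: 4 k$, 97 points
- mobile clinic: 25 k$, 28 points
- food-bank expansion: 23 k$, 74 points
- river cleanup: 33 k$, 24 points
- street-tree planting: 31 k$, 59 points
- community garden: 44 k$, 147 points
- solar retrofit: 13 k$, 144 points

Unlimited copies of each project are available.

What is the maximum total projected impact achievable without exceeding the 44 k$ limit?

1067

The ratio ordering already packs tightly: 11×bridge inspection, 44 k$, 1067.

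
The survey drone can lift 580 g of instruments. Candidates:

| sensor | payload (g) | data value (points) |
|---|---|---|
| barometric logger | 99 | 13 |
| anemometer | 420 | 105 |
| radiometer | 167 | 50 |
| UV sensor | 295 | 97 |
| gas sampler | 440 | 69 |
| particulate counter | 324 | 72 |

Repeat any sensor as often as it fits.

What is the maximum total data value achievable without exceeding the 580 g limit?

160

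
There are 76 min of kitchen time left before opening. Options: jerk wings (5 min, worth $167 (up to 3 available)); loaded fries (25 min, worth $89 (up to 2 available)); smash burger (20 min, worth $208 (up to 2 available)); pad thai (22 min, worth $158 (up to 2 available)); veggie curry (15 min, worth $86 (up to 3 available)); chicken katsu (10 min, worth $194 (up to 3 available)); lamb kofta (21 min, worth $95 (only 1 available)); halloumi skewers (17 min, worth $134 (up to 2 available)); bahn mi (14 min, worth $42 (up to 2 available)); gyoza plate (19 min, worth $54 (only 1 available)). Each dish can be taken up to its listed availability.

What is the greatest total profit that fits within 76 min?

Filling by ratio: 3×jerk wings + smash burger + 3×chicken katsu for 1291, with 11 min left unused.
The 10 min tied up in chicken katsu is better spent on smash burger — total rises to 1305 (75 min).

1305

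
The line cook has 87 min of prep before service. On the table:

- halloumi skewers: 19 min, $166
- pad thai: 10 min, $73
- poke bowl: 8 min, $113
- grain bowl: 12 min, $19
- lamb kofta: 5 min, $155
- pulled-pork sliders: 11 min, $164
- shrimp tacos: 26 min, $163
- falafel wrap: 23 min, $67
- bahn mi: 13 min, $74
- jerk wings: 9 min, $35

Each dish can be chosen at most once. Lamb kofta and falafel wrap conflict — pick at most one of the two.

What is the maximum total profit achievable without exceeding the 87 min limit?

A density-first pass picks halloumi skewers + pad thai + poke bowl + lamb kofta + pulled-pork sliders + shrimp tacos — 834 at 79 min.
The 10 min tied up in pad thai is better spent on bahn mi — total rises to 835 (82 min).
An exhaustive check of the 1024 subsets confirms 835.

835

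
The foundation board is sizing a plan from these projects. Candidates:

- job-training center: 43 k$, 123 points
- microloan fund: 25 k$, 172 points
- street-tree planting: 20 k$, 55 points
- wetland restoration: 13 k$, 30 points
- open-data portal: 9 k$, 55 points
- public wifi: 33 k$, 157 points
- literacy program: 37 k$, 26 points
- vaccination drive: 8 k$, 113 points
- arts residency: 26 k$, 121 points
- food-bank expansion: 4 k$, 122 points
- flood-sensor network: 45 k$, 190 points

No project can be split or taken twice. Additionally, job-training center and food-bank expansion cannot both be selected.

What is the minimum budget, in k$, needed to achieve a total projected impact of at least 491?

Need the lightest bundle worth ≥ 491.
Taking microloan fund + wetland restoration + open-data portal + vaccination drive + food-bank expansion gives 492 (≥ 491) for 59 k$.
Any bundle with less than 59 k$ falls short of 491.

59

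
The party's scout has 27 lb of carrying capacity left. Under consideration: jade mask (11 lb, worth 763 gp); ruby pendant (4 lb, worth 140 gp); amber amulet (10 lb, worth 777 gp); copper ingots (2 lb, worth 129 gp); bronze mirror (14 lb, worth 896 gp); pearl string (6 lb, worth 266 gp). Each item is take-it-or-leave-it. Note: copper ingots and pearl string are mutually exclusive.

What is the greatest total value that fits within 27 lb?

1809

Taking jade mask + ruby pendant + amber amulet + copper ingots: 27 lb used, 1809 in value.
Nothing else feasible within 27 lb beats 1809.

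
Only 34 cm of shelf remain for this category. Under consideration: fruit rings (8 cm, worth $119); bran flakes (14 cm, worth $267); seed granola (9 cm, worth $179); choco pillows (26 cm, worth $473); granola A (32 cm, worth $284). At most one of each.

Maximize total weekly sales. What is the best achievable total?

592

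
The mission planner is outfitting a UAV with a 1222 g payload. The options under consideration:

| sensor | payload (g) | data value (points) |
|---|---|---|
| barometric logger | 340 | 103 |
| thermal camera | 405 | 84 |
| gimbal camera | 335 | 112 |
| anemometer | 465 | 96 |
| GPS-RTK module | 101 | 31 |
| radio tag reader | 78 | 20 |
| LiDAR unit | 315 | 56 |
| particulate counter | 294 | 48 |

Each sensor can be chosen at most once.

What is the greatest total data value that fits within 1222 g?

331

Greedy by ratio would take barometric logger + gimbal camera + GPS-RTK module + radio tag reader + LiDAR unit: 1169 g used, total 322.
The 416 g tied up in GPS-RTK module and LiDAR unit is better spent on anemometer — total rises to 331 (1218 g).
Every other selection either busts 1222 g or fails to beat 331.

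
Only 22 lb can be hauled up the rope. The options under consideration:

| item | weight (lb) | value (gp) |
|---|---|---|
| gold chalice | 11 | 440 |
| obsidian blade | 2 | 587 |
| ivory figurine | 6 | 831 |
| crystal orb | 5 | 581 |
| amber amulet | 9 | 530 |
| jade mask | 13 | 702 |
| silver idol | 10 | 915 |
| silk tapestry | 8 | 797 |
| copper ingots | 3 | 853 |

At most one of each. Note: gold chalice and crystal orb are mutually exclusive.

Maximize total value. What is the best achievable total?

3186

By value per lb: obsidian blade 293.50, copper ingots 284.33, ivory figurine 138.50, crystal orb 116.20 lead.
Greedy by ratio would take obsidian blade + ivory figurine + crystal orb + copper ingots: 16 lb used, total 2852.
The 5 lb tied up in crystal orb is better spent on silver idol — total rises to 3186 (21 lb).
No other feasible combination exceeds 3186.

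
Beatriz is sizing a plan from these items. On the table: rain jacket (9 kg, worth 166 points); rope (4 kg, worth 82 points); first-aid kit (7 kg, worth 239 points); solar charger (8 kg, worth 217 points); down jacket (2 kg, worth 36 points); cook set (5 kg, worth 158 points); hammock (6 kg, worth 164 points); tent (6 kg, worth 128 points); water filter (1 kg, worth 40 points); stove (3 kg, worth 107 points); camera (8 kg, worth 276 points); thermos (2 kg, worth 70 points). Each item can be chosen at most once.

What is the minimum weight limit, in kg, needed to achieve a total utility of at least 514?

15

Need the lightest bundle worth ≥ 514.
first-aid kit + camera reaches 515 using 15 kg.
Below 15 kg the best achievable stays under 514.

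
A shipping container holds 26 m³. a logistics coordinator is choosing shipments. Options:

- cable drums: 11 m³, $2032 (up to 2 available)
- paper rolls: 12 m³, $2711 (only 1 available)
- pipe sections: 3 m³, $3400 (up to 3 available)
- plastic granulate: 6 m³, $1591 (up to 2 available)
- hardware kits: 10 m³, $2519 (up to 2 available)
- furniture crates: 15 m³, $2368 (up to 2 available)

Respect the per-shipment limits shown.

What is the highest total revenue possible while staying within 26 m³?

Ranking by ratio (revenue/m³): pipe sections 1133.33, plastic granulate 265.17, hardware kits 251.90.
Taking the top-ratio shipments first gives 3×pipe sections + 2×plastic granulate for 13382 (21 m³).
Dropping plastic granulate frees 6 m³; slotting in hardware kits (10 m³) lifts the total to 14310 at 25 m³.
The spare 1 m³ is too small for any remaining shipment, and no exchange beats 14310.

14310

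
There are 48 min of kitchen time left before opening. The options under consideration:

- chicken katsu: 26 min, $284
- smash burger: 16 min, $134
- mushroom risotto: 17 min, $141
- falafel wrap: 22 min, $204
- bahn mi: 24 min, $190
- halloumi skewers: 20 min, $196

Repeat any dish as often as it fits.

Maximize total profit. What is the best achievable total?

By profit per min: chicken katsu 10.92, halloumi skewers 9.80, falafel wrap 9.27 lead.
A density-first pass picks chicken katsu + halloumi skewers — 480 at 46 min.
The 20 min tied up in halloumi skewers is better spent on falafel wrap — total rises to 488 (48 min).
No other feasible combination exceeds 488.

488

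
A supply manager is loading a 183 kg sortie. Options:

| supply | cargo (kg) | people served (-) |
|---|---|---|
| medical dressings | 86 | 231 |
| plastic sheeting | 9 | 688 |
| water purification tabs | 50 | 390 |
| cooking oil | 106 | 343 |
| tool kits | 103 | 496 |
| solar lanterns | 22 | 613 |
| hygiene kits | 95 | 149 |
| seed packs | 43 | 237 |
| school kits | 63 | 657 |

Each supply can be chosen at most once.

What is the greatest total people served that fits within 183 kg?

2348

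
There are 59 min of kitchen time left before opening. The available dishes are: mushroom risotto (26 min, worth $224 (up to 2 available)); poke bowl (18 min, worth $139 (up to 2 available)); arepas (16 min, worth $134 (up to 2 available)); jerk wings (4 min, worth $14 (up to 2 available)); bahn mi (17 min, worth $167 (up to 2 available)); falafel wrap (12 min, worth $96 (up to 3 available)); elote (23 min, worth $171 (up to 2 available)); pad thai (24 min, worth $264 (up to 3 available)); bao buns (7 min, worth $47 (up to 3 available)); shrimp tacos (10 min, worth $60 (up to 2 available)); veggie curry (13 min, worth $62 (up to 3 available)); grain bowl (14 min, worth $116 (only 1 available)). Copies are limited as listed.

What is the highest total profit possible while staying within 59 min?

Ranking by ratio (profit/min): pad thai 11.00, bahn mi 9.82, mushroom risotto 8.62, arepas 8.38.
Taking the top-ratio dishes first gives jerk wings + 2×pad thai + bao buns for 589 (59 min).
Dropping jerk wings and pad thai and bao buns frees 35 min; slotting in 2×bahn mi (34 min) lifts the total to 598 at 58 min.
No other feasible combination exceeds 598.

598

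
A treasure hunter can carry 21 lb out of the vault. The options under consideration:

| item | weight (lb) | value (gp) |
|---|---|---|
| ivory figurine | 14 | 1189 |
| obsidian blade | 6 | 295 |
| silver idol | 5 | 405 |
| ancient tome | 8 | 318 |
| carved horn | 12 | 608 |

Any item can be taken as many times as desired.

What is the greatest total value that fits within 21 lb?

1620

Density check — ivory figurine 84.93, silver idol 81.00, carved horn 50.67, obsidian blade 49.17 are the best per lb.
Greedy by ratio would take ivory figurine + silver idol: 19 lb used, total 1594.
Dropping ivory figurine frees 14 lb; slotting in 3×silver idol (15 lb) lifts the total to 1620 at 20 lb.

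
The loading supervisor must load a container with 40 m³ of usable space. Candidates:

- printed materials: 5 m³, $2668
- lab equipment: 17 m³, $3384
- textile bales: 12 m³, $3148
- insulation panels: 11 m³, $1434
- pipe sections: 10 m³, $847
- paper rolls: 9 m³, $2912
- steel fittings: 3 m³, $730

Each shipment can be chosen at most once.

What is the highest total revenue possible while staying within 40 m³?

Taking printed materials + textile bales + insulation panels + paper rolls + steel fittings: 40 m³ used, 10892 in revenue.
The closest alternative, printed materials + textile bales + pipe sections + paper rolls + steel fittings, reaches only 10305.

10892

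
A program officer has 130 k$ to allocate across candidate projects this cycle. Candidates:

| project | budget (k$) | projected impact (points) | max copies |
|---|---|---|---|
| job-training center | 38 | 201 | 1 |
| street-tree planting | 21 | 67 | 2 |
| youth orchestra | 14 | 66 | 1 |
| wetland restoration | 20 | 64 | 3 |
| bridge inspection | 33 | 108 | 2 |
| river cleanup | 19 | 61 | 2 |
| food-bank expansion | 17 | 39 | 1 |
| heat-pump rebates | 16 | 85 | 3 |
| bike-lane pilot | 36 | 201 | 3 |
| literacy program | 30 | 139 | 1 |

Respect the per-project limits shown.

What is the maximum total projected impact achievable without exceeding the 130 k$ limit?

688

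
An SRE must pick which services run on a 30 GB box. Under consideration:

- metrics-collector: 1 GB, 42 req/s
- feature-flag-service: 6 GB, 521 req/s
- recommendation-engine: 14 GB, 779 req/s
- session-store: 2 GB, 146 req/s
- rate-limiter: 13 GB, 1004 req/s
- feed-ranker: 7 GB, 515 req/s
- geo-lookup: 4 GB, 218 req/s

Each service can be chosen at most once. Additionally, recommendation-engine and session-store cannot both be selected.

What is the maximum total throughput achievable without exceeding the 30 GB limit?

2258

A density-first pass picks metrics-collector + feature-flag-service + session-store + rate-limiter + feed-ranker — 2228 at 29 GB.
The 3 GB tied up in metrics-collector and session-store is better spent on geo-lookup — total rises to 2258 (30 GB).
That's the maximum — no feasible swap from here does better than 2258.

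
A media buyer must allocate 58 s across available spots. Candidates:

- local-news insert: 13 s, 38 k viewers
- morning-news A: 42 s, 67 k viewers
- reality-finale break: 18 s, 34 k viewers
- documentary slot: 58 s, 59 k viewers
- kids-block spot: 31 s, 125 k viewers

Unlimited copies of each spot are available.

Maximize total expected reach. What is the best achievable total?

By expected reach per s: kids-block spot 4.03, local-news insert 2.92, reality-finale break 1.89, morning-news A 1.60 lead.
Best packing: 2×local-news insert + kids-block spot — 57 s, 201 total.
The spare 1 s is too small for any remaining spot, and no exchange beats 201.

201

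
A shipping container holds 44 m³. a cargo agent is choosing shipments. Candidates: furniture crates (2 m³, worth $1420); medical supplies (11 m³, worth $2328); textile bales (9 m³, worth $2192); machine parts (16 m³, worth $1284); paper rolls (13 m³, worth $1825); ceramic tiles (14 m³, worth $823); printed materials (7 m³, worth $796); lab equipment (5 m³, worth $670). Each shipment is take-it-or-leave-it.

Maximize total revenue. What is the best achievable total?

Taking the top-ratio shipments first gives furniture crates + medical supplies + textile bales + paper rolls + lab equipment for 8435 (40 m³).
Dropping lab equipment frees 5 m³; slotting in printed materials (7 m³) lifts the total to 8561 at 42 m³.

8561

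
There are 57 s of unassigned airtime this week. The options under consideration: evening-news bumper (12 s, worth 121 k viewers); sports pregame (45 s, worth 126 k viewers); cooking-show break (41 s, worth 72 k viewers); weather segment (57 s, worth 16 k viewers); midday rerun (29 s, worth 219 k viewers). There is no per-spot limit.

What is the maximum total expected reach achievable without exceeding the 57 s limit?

By expected reach per s: evening-news bumper 10.08, midday rerun 7.55, sports pregame 2.80 lead.
Best packing: 4×evening-news bumper — 48 s, 484 total.
Nothing else within 57 s beats 484.

484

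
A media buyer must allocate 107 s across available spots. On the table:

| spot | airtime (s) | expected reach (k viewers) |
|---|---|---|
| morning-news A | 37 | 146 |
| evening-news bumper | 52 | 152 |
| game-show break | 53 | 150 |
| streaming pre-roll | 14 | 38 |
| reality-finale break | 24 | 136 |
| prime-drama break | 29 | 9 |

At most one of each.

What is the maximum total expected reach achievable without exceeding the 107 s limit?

336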